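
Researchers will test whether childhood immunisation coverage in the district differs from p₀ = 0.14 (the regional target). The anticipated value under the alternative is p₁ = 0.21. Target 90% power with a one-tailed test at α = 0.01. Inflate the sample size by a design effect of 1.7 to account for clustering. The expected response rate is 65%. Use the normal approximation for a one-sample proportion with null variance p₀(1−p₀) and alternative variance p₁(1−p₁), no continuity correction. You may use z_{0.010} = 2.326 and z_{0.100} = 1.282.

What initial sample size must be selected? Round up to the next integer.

n = 944

n = [z_α·√(p₀q₀) + z_β·√(p₁q₁)]² / (p₁ − p₀)²
  = [2.326·√(0.14·0.86) + 1.282·√(0.21·0.79)]² / (0.07)²
  = [2.326·0.3470 + 1.282·0.4073]² / 0.0049
  = [1.3293]² / 0.0049
  = 360.60
Design effect: 1.7 × 360.60 = 613.02.
Adjust for 65% response: 613.02 / 0.65 = 943.10.
Round up → n = 944.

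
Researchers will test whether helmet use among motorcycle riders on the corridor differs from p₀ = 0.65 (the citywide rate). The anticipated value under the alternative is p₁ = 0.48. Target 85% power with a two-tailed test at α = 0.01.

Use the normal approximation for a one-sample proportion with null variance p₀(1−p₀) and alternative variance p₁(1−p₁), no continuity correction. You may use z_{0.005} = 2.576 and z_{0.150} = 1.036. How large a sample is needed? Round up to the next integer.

n = 106

n = [z_{α/2}·√(p₀q₀) + z_β·√(p₁q₁)]² / (p₁ − p₀)²
  = [2.576·√(0.65·0.35) + 1.036·√(0.48·0.52)]² / (-0.17)²
  = [2.576·0.4770 + 1.036·0.4996]² / 0.0289
  = [1.7463]² / 0.0289
  = 105.52
Round up → n = 106.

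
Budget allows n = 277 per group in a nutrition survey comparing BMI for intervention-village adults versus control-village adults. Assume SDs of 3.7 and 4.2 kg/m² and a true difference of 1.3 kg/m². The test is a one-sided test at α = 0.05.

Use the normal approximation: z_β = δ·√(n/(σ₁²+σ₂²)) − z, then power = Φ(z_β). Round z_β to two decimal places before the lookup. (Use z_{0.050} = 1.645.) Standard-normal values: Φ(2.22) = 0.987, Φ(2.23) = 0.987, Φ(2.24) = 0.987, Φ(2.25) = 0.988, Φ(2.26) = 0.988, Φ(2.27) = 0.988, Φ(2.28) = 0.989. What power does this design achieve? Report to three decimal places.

z_β = δ·√(n/(σ₁²+σ₂²)) − z_α
    = 1.3 · √(277/31.33) − 1.645
    = 1.3 · 2.97344 − 1.645
    = 3.8655 − 1.645 = 2.2205 → 2.22
Power = Φ(2.22) = 0.987.

Power ≈ 0.987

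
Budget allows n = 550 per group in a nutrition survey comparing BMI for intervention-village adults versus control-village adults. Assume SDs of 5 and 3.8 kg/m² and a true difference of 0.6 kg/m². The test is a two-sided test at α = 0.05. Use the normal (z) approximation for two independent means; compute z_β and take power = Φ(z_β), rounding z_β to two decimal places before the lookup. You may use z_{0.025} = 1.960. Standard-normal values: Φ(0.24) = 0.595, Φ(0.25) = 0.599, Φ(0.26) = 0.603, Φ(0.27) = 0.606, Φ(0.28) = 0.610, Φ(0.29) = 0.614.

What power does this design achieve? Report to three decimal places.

z_β = δ·√(n/(σ₁²+σ₂²)) − z_{α/2}
    = 0.6 · √(550/39.44) − 1.960
    = 0.6 · 3.73433 − 1.960
    = 2.2406 − 1.960 = 0.2806 → 0.28
Power = Φ(0.28) = 0.610.

Power ≈ 0.610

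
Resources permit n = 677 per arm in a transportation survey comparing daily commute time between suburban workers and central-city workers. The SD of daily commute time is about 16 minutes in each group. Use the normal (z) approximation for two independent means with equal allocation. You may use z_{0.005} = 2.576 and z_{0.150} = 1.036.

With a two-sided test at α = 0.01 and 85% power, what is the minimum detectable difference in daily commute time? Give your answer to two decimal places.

Minimum detectable difference ≈ 3.14 minutes

δ = (z_{α/2} + z_β) · √((σ₁²+σ₂²)/n)
  = (2.576 + 1.036) · √(512/677)
  = 3.612 · √0.75628
  = 3.612 · 0.8696
  = 3.1411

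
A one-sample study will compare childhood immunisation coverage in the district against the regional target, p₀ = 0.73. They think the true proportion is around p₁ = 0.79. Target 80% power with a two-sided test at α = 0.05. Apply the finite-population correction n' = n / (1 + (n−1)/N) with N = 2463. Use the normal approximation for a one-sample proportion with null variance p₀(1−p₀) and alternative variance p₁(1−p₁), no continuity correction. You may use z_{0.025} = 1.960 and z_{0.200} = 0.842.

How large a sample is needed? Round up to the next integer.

n = 351

n = [z_{α/2}·√(p₀q₀) + z_β·√(p₁q₁)]² / (p₁ − p₀)²
  = [1.960·√(0.73·0.27) + 0.842·√(0.79·0.21)]² / (0.06)²
  = [1.960·0.4440 + 0.842·0.4073]² / 0.0036
  = [1.2131]² / 0.0036
  = 408.79
Finite-population correction (N = 2463): 408.79 / (1 + (408.79 − 1)/2463) = 350.72.
Round up → n = 351.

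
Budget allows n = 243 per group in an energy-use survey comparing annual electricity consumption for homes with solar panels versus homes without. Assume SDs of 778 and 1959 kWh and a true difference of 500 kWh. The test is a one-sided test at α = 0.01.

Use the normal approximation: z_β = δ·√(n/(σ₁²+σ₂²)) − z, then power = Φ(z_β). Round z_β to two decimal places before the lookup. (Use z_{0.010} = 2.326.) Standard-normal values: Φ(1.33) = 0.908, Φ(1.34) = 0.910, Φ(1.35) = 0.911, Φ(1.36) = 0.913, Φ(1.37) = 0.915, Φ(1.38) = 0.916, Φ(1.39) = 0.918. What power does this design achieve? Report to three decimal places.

z_β = δ·√(n/(σ₁²+σ₂²)) − z_α
    = 500 · √(243/4442965) − 2.326
    = 500 · 0.00740 − 2.326
    = 3.6977 − 2.326 = 1.3717 → 1.37
Power = Φ(1.37) = 0.915.

Power ≈ 0.915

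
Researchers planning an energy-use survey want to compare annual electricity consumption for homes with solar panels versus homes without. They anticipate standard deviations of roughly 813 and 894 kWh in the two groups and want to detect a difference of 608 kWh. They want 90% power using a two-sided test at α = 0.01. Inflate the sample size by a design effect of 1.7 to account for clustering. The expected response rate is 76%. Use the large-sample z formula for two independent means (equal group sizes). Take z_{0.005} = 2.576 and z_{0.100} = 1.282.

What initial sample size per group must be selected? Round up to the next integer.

n = 132 per group

n = (z_{α/2} + z_β)² · (σ₁² + σ₂²) / δ²
  = (2.576 + 1.282)² · (813² + 894² = 1460205) / 608²
  = 14.8842 · 1460205 / 369664
  = 58.79
Design effect: 1.7 × 58.79 = 99.95.
Adjust for 76% response: 99.95 / 0.76 = 131.51.
Round up → n = 132 per group.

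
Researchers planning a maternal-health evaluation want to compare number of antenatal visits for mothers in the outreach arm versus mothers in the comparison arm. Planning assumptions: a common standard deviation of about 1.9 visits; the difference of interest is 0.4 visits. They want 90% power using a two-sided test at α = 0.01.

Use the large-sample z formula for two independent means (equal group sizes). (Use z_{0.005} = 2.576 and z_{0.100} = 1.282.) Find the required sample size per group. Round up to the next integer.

n = (z_{α/2} + z_β)² · (σ₁² + σ₂²) / δ²
  = (2.576 + 1.282)² · (2·1.9² = 7.22) / 0.4²
  = 14.8842 · 7.22 / 0.16
  = 671.65
Round up → n = 672 per group.

n = 672 per group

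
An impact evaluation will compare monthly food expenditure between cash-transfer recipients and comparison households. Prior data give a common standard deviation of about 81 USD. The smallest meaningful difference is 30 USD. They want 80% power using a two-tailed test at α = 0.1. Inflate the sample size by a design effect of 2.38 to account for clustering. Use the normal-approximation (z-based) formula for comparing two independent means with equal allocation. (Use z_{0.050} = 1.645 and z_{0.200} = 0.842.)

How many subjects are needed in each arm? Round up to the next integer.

n = (z_{α/2} + z_β)² · (σ₁² + σ₂²) / δ²
  = (1.645 + 0.842)² · (2·81² = 13122) / 30²
  = 6.1852 · 13122 / 900
  = 90.18
Design effect: 2.38 × 90.18 = 214.63.
Round up → n = 215 per group.

n = 215 per group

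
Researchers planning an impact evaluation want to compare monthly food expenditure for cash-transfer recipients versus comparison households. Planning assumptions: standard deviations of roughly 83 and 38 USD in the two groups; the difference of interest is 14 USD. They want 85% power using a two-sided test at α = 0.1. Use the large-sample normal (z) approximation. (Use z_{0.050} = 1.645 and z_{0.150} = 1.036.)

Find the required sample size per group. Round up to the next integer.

n = 306 per group

n = (z_{α/2} + z_β)² · (σ₁² + σ₂²) / δ²
  = (1.645 + 1.036)² · (83² + 38² = 8333) / 14²
  = 7.1878 · 8333 / 196
  = 305.59
Round up → n = 306 per group.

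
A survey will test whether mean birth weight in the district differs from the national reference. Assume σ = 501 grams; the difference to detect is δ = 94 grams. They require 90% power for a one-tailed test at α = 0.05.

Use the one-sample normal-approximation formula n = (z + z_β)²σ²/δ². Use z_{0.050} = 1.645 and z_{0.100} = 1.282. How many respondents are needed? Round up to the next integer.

n = 244

n = (z_α + z_β)² · σ² / δ²
  = (1.645 + 1.282)² · 501² / 94²
  = 8.5673 · 251001 / 8836
  = 243.37
Round up → n = 244.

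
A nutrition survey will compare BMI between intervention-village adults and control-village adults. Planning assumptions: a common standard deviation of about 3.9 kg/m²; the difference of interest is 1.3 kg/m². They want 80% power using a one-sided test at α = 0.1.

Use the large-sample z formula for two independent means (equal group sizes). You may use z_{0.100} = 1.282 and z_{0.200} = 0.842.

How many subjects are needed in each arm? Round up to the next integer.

n = (z_α + z_β)² · (σ₁² + σ₂²) / δ²
  = (1.282 + 0.842)² · (2·3.9² = 30.42) / 1.3²
  = 4.5114 · 30.42 / 1.69
  = 81.20
Round up → n = 82 per group.

n = 82 per group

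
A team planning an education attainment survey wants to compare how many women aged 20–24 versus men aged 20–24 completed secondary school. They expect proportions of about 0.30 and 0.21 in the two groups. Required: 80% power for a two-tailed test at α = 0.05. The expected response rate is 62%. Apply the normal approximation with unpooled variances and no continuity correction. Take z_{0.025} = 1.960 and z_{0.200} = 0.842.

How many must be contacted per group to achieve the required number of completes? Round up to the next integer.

n = 588 per group

n = (z_{α/2} + z_β)² · [p₁(1−p₁) + p₂(1−p₂)] / (p₁ − p₂)²
  = (1.960 + 0.842)² · (0.30·0.70 + 0.21·0.79) / (0.09)²
  = (2.802)² · (0.2100 + 0.1659) / 0.0081
  = 7.8512 · 0.3759 / 0.0081
  = 364.35
Adjust for 62% response: 364.35 / 0.62 = 587.67.
Round up → n = 588 per group.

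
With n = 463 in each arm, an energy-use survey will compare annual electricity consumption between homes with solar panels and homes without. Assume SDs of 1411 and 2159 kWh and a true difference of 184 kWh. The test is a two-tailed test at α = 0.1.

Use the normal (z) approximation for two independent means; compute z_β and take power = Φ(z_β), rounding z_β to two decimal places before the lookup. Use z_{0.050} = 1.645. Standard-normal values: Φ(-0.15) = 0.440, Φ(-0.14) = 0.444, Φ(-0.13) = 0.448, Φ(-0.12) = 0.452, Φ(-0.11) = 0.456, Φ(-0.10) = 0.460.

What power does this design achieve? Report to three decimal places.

z_β = δ·√(n/(σ₁²+σ₂²)) − z_{α/2}
    = 184 · √(463/6652202) − 1.645
    = 184 · 0.00834 − 1.645
    = 1.5351 − 1.645 = -0.1099 → -0.11
Power = Φ(-0.11) = 0.456.

Power ≈ 0.456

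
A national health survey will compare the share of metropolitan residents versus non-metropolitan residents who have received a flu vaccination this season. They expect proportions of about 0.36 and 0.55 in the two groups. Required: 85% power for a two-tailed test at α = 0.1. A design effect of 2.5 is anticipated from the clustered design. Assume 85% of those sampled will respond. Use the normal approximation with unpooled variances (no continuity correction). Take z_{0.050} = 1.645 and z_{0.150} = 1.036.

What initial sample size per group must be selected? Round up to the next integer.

n = (z_{α/2} + z_β)² · [p₁(1−p₁) + p₂(1−p₂)] / (p₁ − p₂)²
  = (1.645 + 1.036)² · (0.36·0.64 + 0.55·0.45) / (-0.19)²
  = (2.681)² · (0.2304 + 0.2475) / 0.0361
  = 7.1878 · 0.4779 / 0.0361
  = 95.15
Design effect: 2.5 × 95.15 = 237.88.
Adjust for 85% response: 237.88 / 0.85 = 279.86.
Round up → n = 280 per group.

n = 280 per group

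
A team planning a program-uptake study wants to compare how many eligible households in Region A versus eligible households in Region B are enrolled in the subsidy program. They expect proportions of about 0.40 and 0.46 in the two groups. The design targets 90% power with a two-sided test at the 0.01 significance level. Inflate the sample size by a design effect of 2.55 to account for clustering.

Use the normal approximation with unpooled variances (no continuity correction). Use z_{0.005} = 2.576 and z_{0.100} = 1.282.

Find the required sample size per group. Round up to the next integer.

n = 5150 per group

n = (z_{α/2} + z_β)² · [p₁(1−p₁) + p₂(1−p₂)] / (p₁ − p₂)²
  = (2.576 + 1.282)² · (0.40·0.60 + 0.46·0.54) / (-0.06)²
  = (3.858)² · (0.2400 + 0.2484) / 0.0036
  = 14.8842 · 0.4884 / 0.0036
  = 2019.28
Design effect: 2.55 × 2019.28 = 5149.18.
Round up → n = 5150 per group.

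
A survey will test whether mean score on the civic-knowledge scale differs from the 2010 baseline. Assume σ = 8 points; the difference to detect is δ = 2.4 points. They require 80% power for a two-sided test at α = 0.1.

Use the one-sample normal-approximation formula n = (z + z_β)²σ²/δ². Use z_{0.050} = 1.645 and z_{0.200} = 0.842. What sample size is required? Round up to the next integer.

n = 69

n = (z_{α/2} + z_β)² · σ² / δ²
  = (1.645 + 0.842)² · 8² / 2.4²
  = 6.1852 · 64 / 5.76
  = 68.72
Round up → n = 69.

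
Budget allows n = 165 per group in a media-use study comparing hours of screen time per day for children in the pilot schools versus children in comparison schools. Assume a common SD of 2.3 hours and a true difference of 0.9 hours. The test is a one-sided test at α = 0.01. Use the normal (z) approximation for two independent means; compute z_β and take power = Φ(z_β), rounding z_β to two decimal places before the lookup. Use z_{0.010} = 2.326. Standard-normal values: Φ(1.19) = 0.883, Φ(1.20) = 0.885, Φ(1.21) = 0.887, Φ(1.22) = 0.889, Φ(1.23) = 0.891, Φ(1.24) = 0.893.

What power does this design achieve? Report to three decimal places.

z_β = δ·√(n/(σ₁²+σ₂²)) − z_α
    = 0.9 · √(165/10.58) − 2.326
    = 0.9 · 3.94911 − 2.326
    = 3.5542 − 2.326 = 1.2282 → 1.23
Power = Φ(1.23) = 0.891.

Power ≈ 0.891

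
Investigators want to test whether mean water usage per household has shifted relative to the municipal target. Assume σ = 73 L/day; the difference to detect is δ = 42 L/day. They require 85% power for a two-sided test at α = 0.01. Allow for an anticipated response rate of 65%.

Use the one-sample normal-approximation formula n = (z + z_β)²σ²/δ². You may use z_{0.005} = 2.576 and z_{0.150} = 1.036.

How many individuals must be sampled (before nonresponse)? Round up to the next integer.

n = (z_{α/2} + z_β)² · σ² / δ²
  = (2.576 + 1.036)² · 73² / 42²
  = 13.0465 · 5329 / 1764
  = 39.41
Adjust for 65% response: 39.41 / 0.65 = 60.64.
Round up → n = 61.

n = 61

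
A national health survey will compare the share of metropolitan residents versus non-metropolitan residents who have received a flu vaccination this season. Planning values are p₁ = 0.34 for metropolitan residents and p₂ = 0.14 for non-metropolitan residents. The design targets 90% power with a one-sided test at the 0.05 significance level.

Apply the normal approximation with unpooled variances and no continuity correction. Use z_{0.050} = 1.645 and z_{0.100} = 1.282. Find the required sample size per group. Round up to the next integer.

n = 74 per group

n = (z_α + z_β)² · [p₁(1−p₁) + p₂(1−p₂)] / (p₁ − p₂)²
  = (1.645 + 1.282)² · (0.34·0.66 + 0.14·0.86) / (0.20)²
  = (2.927)² · (0.2244 + 0.1204) / 0.0400
  = 8.5673 · 0.3448 / 0.0400
  = 73.85
Round up → n = 74 per group.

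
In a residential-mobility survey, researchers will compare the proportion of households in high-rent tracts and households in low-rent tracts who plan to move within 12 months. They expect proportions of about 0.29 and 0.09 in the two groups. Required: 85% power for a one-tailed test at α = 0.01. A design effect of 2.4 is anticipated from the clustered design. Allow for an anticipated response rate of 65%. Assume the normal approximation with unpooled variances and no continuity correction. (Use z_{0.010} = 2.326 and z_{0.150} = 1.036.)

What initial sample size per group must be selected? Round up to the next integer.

n = 301 per group

n = (z_α + z_β)² · [p₁(1−p₁) + p₂(1−p₂)] / (p₁ − p₂)²
  = (2.326 + 1.036)² · (0.29·0.71 + 0.09·0.91) / (0.20)²
  = (3.362)² · (0.2059 + 0.0819) / 0.0400
  = 11.3030 · 0.2878 / 0.0400
  = 81.33
Design effect: 2.4 × 81.33 = 195.18.
Adjust for 65% response: 195.18 / 0.65 = 300.28.
Round up → n = 301 per group.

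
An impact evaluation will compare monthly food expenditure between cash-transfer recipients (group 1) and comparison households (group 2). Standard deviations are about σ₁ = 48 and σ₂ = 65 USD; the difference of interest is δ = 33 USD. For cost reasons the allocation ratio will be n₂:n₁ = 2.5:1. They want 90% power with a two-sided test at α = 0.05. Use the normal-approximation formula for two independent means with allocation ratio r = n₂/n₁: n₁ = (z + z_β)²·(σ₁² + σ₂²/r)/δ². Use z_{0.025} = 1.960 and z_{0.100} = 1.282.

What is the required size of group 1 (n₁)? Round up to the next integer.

n₁ = 39

n₁ = (z_{α/2} + z_β)² · (σ₁² + σ₂²/r) / δ²
   = (1.960 + 1.282)² · (48² + 65²/2.5) / 33²
   = 10.5106 · (2304 + 1690) / 1089
   = 10.5106 · 3994 / 1089
   = 38.55
Round up → n₁ = 39; n₂ = r·n₁ = 2.5 × 39 = 98.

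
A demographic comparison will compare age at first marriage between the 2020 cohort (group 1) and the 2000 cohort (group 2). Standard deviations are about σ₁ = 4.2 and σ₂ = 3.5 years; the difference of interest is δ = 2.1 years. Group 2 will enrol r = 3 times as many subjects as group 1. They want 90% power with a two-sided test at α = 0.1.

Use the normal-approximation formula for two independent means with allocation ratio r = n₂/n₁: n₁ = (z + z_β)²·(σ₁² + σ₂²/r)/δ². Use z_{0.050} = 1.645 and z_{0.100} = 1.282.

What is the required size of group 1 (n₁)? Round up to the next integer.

n₁ = 43

n₁ = (z_{α/2} + z_β)² · (σ₁² + σ₂²/r) / δ²
   = (1.645 + 1.282)² · (4.2² + 3.5²/3) / 2.1²
   = 8.5673 · (17.64 + 4.0833) / 4.41
   = 8.5673 · 21.7233 / 4.41
   = 42.20
Round up → n₁ = 43; n₂ = r·n₁ = 3 × 43 = 129.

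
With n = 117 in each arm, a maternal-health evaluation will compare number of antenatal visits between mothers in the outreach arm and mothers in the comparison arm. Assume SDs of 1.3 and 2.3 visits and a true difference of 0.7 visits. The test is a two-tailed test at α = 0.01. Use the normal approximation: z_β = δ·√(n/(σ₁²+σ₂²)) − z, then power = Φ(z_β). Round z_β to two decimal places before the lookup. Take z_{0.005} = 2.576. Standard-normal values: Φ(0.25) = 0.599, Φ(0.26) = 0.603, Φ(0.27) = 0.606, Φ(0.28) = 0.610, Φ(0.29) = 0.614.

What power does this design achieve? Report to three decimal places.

Power ≈ 0.614

z_β = δ·√(n/(σ₁²+σ₂²)) − z_{α/2}
    = 0.7 · √(117/6.98) − 2.576
    = 0.7 · 4.09416 − 2.576
    = 2.8659 − 2.576 = 0.2899 → 0.29
Power = Φ(0.29) = 0.614.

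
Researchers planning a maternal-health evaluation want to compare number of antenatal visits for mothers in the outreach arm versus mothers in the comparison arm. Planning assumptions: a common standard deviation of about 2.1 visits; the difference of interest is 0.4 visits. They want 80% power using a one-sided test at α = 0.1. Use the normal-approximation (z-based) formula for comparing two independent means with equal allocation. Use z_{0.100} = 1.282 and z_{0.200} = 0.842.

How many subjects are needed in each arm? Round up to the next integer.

n = (z_α + z_β)² · (σ₁² + σ₂²) / δ²
  = (1.282 + 0.842)² · (2·2.1² = 8.82) / 0.4²
  = 4.5114 · 8.82 / 0.16
  = 248.69
Round up → n = 249 per group.

n = 249 per group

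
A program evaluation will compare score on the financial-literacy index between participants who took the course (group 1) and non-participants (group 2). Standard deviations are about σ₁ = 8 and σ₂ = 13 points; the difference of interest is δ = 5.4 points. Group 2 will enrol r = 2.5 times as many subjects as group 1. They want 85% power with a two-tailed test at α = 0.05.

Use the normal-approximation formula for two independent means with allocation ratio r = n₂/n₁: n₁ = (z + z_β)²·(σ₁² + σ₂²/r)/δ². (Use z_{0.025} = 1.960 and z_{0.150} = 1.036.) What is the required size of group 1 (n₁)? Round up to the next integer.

n₁ = 41

n₁ = (z_{α/2} + z_β)² · (σ₁² + σ₂²/r) / δ²
   = (1.960 + 1.036)² · (8² + 13²/2.5) / 5.4²
   = 8.9760 · (64 + 67.6) / 29.16
   = 8.9760 · 131.6 / 29.16
   = 40.51
Round up → n₁ = 41; n₂ = r·n₁ = 2.5 × 41 = 103.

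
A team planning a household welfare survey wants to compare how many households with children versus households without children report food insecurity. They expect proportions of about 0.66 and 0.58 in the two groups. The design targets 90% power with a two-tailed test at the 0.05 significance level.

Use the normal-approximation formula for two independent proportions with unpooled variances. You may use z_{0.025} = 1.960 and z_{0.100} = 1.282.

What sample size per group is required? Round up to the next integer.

n = 769 per group

n = (z_{α/2} + z_β)² · [p₁(1−p₁) + p₂(1−p₂)] / (p₁ − p₂)²
  = (1.960 + 1.282)² · (0.66·0.34 + 0.58·0.42) / (0.08)²
  = (3.242)² · (0.2244 + 0.2436) / 0.0064
  = 10.5106 · 0.4680 / 0.0064
  = 768.58
Round up → n = 769 per group.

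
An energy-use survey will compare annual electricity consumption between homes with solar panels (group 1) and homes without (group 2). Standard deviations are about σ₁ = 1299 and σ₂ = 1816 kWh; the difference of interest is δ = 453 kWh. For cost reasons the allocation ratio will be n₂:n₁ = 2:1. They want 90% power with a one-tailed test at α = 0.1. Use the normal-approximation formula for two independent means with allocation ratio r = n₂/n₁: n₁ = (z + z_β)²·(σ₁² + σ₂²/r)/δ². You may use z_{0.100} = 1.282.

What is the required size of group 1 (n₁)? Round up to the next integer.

n₁ = 107

n₁ = (z_α + z_β)² · (σ₁² + σ₂²/r) / δ²
   = (1.282 + 1.282)² · (1299² + 1816²/2) / 453²
   = 6.5741 · (1687401 + 1648928) / 205209
   = 6.5741 · 3336329 / 205209
   = 106.88
Round up → n₁ = 107; n₂ = r·n₁ = 2 × 107 = 214.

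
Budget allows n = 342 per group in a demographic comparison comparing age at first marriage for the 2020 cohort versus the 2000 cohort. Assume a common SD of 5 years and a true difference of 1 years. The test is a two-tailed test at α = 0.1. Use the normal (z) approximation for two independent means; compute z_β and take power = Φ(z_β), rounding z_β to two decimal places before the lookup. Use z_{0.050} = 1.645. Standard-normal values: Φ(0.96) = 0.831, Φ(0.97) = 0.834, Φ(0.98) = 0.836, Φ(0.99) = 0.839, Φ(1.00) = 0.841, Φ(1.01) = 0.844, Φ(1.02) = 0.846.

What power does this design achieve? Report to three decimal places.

Power ≈ 0.834

z_β = δ·√(n/(σ₁²+σ₂²)) − z_{α/2}
    = 1 · √(342/50) − 1.645
    = 1 · 2.61534 − 1.645
    = 2.6153 − 1.645 = 0.9703 → 0.97
Power = Φ(0.97) = 0.834.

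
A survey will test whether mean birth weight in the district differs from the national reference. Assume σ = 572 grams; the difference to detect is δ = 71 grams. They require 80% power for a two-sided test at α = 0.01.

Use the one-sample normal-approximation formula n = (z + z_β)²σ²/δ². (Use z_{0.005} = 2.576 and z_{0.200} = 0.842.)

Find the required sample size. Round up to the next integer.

n = 759

n = (z_{α/2} + z_β)² · σ² / δ²
  = (2.576 + 0.842)² · 572² / 71²
  = 11.6827 · 327184 / 5041
  = 758.26
Round up → n = 759.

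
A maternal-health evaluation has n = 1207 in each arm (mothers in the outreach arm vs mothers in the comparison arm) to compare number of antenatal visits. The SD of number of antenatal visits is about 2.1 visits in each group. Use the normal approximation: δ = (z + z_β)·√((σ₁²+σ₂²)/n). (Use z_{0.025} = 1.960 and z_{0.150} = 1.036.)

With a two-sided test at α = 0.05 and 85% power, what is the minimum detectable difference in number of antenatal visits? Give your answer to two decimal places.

Minimum detectable difference ≈ 0.26 visits

δ = (z_{α/2} + z_β) · √((σ₁²+σ₂²)/n)
  = (1.960 + 1.036) · √(8.82/1207)
  = 2.996 · √0.00731
  = 2.996 · 0.0855
  = 0.2561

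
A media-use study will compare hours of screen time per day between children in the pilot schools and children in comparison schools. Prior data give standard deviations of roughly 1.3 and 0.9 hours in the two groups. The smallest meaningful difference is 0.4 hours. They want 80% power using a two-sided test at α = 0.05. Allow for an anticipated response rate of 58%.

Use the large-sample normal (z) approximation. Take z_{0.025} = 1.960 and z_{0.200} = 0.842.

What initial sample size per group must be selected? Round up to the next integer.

n = 212 per group

n = (z_{α/2} + z_β)² · (σ₁² + σ₂²) / δ²
  = (1.960 + 0.842)² · (1.3² + 0.9² = 2.5) / 0.4²
  = 7.8512 · 2.5 / 0.16
  = 122.68
Adjust for 58% response: 122.68 / 0.58 = 211.51.
Round up → n = 212 per group.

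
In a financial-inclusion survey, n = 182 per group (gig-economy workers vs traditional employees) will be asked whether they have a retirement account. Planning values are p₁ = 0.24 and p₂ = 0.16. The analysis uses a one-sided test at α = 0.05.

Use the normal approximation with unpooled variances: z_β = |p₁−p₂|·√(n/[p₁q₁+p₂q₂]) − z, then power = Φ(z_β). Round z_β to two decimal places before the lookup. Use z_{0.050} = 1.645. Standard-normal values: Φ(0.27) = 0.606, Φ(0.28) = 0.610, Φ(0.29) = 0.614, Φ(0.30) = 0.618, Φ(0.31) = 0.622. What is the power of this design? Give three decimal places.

z_β = |p₁−p₂|·√(n/[p₁q₁+p₂q₂]) − z_α
    = 0.08 · √(182/0.3168) − 1.645
    = 0.08 · 23.9686 − 1.645
    = 1.9175 − 1.645 = 0.2725 → 0.27
Power = Φ(0.27) = 0.606.

Power ≈ 0.606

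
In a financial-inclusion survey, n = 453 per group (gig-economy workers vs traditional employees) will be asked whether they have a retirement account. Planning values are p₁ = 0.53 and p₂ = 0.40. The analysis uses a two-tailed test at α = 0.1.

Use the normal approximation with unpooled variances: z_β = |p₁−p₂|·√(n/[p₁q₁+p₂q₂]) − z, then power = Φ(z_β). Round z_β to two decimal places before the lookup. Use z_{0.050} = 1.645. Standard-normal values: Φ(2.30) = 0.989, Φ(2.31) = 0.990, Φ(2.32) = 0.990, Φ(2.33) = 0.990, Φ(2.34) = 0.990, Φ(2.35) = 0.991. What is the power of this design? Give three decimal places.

Power ≈ 0.990

z_β = |p₁−p₂|·√(n/[p₁q₁+p₂q₂]) − z_{α/2}
    = 0.13 · √(453/0.4891) − 1.645
    = 0.13 · 30.4334 − 1.645
    = 3.9563 − 1.645 = 2.3113 → 2.31
Power = Φ(2.31) = 0.990.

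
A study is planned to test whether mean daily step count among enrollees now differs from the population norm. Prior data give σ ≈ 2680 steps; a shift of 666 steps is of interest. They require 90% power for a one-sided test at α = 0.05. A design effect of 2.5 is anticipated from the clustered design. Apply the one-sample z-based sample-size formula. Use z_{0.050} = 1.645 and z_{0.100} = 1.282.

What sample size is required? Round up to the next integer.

n = (z_α + z_β)² · σ² / δ²
  = (1.645 + 1.282)² · 2680² / 666²
  = 8.5673 · 7182400 / 443556
  = 138.73
Design effect: 2.5 × 138.73 = 346.82.
Round up → n = 347.

n = 347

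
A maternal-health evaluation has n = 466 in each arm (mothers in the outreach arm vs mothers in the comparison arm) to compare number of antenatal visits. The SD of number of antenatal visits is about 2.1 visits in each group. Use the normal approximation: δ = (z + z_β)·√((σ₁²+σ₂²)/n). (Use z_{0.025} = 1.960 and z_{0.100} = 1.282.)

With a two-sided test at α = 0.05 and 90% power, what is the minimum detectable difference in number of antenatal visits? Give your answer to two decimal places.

δ = (z_{α/2} + z_β) · √((σ₁²+σ₂²)/n)
  = (1.960 + 1.282) · √(8.82/466)
  = 3.242 · √0.01893
  = 3.242 · 0.1376
  = 0.4460

Minimum detectable difference ≈ 0.45 visits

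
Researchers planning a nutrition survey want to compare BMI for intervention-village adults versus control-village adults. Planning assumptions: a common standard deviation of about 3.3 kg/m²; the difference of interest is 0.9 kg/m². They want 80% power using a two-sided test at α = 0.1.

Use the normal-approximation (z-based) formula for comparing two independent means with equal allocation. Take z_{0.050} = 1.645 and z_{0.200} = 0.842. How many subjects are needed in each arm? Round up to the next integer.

n = (z_{α/2} + z_β)² · (σ₁² + σ₂²) / δ²
  = (1.645 + 0.842)² · (2·3.3² = 21.78) / 0.9²
  = 6.1852 · 21.78 / 0.81
  = 166.31
Round up → n = 167 per group.

n = 167 per group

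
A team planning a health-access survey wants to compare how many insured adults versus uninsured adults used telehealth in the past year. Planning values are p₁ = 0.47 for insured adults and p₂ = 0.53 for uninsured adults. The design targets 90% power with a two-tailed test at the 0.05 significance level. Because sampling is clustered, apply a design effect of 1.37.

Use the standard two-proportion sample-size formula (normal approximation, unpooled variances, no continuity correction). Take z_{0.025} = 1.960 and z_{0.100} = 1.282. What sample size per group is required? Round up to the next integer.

n = (z_{α/2} + z_β)² · [p₁(1−p₁) + p₂(1−p₂)] / (p₁ − p₂)²
  = (1.960 + 1.282)² · (0.47·0.53 + 0.53·0.47) / (-0.06)²
  = (3.242)² · (0.2491 + 0.2491) / 0.0036
  = 10.5106 · 0.4982 / 0.0036
  = 1454.55
Design effect: 1.37 × 1454.55 = 1992.73.
Round up → n = 1993 per group.

n = 1993 per group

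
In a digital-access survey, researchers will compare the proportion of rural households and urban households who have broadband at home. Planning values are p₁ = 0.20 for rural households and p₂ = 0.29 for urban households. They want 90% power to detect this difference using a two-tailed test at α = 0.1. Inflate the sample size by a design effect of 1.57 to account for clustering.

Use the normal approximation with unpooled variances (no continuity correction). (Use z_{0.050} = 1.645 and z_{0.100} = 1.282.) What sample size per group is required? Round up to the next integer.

n = 608 per group

n = (z_{α/2} + z_β)² · [p₁(1−p₁) + p₂(1−p₂)] / (p₁ − p₂)²
  = (1.645 + 1.282)² · (0.20·0.80 + 0.29·0.71) / (-0.09)²
  = (2.927)² · (0.1600 + 0.2059) / 0.0081
  = 8.5673 · 0.3659 / 0.0081
  = 387.01
Design effect: 1.57 × 387.01 = 607.61.
Round up → n = 608 per group.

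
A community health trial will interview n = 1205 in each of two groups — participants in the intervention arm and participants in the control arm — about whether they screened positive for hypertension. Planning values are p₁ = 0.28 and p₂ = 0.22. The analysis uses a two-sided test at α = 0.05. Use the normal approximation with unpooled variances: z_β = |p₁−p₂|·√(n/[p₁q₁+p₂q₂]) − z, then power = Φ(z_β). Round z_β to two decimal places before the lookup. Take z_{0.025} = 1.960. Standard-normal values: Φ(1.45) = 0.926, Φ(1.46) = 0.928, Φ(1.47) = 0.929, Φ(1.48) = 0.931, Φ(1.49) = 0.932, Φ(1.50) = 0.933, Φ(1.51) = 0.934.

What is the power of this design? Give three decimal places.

Power ≈ 0.926

z_β = |p₁−p₂|·√(n/[p₁q₁+p₂q₂]) − z_{α/2}
    = 0.06 · √(1205/0.3732) − 1.960
    = 0.06 · 56.8228 − 1.960
    = 3.4094 − 1.960 = 1.4494 → 1.45
Power = Φ(1.45) = 0.926.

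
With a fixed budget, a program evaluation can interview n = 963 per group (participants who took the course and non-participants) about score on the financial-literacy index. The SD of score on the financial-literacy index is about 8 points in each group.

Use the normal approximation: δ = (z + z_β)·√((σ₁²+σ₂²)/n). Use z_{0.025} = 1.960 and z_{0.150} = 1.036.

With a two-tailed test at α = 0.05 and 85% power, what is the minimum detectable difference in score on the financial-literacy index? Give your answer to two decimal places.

δ = (z_{α/2} + z_β) · √((σ₁²+σ₂²)/n)
  = (1.960 + 1.036) · √(128/963)
  = 2.996 · √0.13292
  = 2.996 · 0.3646
  = 1.0923

Minimum detectable difference ≈ 1.09 points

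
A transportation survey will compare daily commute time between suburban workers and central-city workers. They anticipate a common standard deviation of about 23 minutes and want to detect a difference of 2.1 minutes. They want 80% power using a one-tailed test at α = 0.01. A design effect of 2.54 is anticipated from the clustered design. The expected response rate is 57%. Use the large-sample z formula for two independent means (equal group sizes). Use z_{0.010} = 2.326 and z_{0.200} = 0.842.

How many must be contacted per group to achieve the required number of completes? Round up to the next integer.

n = (z_α + z_β)² · (σ₁² + σ₂²) / δ²
  = (2.326 + 0.842)² · (2·23² = 1058) / 2.1²
  = 10.0362 · 1058 / 4.41
  = 2407.78
Design effect: 2.54 × 2407.78 = 6115.77.
Adjust for 57% response: 6115.77 / 0.57 = 10729.42.
Round up → n = 10730 per group.

n = 10730 per group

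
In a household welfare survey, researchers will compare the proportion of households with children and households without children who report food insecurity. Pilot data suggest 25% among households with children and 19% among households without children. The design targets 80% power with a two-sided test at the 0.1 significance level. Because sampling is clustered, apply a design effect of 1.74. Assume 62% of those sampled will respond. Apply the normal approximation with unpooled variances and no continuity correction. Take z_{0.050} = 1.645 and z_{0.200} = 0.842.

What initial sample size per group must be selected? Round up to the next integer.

n = 1647 per group

n = (z_{α/2} + z_β)² · [p₁(1−p₁) + p₂(1−p₂)] / (p₁ − p₂)²
  = (1.645 + 0.842)² · (0.25·0.75 + 0.19·0.81) / (0.06)²
  = (2.487)² · (0.1875 + 0.1539) / 0.0036
  = 6.1852 · 0.3414 / 0.0036
  = 586.56
Design effect: 1.74 × 586.56 = 1020.61.
Adjust for 62% response: 1020.61 / 0.62 = 1646.15.
Round up → n = 1647 per group.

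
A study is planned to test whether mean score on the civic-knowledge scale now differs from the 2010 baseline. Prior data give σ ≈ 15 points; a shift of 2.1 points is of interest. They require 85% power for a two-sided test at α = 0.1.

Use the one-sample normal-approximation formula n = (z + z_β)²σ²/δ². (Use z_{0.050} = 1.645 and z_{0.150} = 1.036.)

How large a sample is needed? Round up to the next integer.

n = 367

n = (z_{α/2} + z_β)² · σ² / δ²
  = (1.645 + 1.036)² · 15² / 2.1²
  = 7.1878 · 225 / 4.41
  = 366.72
Round up → n = 367.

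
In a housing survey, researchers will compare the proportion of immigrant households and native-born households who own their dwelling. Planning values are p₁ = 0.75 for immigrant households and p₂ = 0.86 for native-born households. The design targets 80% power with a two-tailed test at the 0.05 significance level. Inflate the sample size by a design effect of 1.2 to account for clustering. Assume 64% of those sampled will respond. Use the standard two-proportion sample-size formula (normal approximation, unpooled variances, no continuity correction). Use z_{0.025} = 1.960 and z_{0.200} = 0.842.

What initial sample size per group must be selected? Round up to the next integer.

n = 375 per group

n = (z_{α/2} + z_β)² · [p₁(1−p₁) + p₂(1−p₂)] / (p₁ − p₂)²
  = (1.960 + 0.842)² · (0.75·0.25 + 0.86·0.14) / (-0.11)²
  = (2.802)² · (0.1875 + 0.1204) / 0.0121
  = 7.8512 · 0.3079 / 0.0121
  = 199.78
Design effect: 1.2 × 199.78 = 239.74.
Adjust for 64% response: 239.74 / 0.64 = 374.59.
Round up → n = 375 per group.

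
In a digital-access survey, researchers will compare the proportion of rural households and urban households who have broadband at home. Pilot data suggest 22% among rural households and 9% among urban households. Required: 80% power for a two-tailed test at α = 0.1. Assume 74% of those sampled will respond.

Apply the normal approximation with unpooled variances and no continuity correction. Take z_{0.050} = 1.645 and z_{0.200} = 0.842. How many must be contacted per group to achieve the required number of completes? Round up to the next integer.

n = 126 per group

n = (z_{α/2} + z_β)² · [p₁(1−p₁) + p₂(1−p₂)] / (p₁ − p₂)²
  = (1.645 + 0.842)² · (0.22·0.78 + 0.09·0.91) / (0.13)²
  = (2.487)² · (0.1716 + 0.0819) / 0.0169
  = 6.1852 · 0.2535 / 0.0169
  = 92.78
Adjust for 74% response: 92.78 / 0.74 = 125.38.
Round up → n = 126 per group.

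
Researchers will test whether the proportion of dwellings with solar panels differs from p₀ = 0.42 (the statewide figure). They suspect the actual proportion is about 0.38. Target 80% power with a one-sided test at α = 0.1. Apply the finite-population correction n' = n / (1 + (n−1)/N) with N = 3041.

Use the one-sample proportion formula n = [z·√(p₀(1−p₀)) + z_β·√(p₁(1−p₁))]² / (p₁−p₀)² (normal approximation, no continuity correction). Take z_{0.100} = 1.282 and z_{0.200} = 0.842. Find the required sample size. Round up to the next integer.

n = [z_α·√(p₀q₀) + z_β·√(p₁q₁)]² / (p₁ − p₀)²
  = [1.282·√(0.42·0.58) + 0.842·√(0.38·0.62)]² / (-0.04)²
  = [1.282·0.4936 + 0.842·0.4854]² / 0.0016
  = [1.0414]² / 0.0016
  = 677.87
Finite-population correction (N = 3041): 677.87 / (1 + (677.87 − 1)/3041) = 554.46.
Round up → n = 555.

n = 555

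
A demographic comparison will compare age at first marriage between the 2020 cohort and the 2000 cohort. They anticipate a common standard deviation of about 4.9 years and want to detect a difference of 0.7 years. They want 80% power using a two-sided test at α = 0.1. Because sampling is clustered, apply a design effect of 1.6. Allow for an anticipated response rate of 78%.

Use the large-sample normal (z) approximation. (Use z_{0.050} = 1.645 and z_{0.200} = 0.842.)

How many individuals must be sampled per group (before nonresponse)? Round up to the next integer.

n = 1244 per group

n = (z_{α/2} + z_β)² · (σ₁² + σ₂²) / δ²
  = (1.645 + 0.842)² · (2·4.9² = 48.02) / 0.7²
  = 6.1852 · 48.02 / 0.49
  = 606.15
Design effect: 1.6 × 606.15 = 969.83.
Adjust for 78% response: 969.83 / 0.78 = 1243.38.
Round up → n = 1244 per group.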